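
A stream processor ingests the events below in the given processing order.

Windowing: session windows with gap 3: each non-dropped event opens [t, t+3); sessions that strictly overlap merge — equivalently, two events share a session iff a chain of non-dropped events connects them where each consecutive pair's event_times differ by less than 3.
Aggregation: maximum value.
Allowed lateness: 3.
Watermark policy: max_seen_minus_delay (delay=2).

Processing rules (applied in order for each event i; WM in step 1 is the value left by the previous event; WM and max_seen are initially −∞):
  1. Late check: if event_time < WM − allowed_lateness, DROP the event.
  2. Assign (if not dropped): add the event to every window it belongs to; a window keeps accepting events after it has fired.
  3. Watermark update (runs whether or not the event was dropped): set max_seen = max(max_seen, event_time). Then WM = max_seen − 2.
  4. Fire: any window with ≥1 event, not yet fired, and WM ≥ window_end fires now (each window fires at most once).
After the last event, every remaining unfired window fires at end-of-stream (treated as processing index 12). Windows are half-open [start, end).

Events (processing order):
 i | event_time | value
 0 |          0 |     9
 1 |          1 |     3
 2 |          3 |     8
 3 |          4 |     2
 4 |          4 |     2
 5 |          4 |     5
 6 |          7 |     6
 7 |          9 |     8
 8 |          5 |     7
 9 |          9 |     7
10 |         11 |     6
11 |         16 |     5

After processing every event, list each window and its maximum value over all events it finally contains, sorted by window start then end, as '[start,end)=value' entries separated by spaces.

[0,14)=9 [16,19)=5

i=0 t=0 v=9: → [0,3); WM=-2
i=1 t=1 v=3: → [0,4); WM=-1
i=2 t=3 v=8: → [0,6); WM=1
i=3 t=4 v=2: → [0,7); WM=2
i=4 t=4 v=2: → [0,7); WM=2
i=5 t=4 v=5: → [0,7); WM=2
i=6 t=7 v=6: → [7,10); WM=5
i=7 t=9 v=8: → [7,12); WM=7
i=8 t=5 v=7: → [0,12); WM=7
i=9 t=9 v=7: → [0,12); WM=7
i=10 t=11 v=6: → [0,14); WM=9
i=11 t=16 v=5: → [16,19); WM=14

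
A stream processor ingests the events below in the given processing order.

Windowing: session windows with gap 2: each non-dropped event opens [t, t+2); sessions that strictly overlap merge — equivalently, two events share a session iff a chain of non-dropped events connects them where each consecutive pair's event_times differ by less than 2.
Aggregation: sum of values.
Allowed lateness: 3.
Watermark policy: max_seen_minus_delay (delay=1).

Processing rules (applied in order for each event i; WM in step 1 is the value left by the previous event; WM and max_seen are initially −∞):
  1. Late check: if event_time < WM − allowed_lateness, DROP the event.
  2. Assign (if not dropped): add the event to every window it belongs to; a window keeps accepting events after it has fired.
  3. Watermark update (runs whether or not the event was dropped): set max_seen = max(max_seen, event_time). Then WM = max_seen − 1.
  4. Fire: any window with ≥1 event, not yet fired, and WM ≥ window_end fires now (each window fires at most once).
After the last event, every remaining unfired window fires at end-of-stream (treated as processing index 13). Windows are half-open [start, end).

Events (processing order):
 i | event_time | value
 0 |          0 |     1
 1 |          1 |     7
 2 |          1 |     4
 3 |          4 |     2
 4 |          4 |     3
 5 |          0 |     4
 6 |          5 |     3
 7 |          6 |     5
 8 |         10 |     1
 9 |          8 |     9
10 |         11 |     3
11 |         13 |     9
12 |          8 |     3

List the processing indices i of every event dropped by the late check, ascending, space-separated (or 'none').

i=0 t=0 v=1: → [0,2); WM=-1
i=1 t=1 v=7: → [0,3); WM=0
i=2 t=1 v=4: → [0,3); WM=0
i=3 t=4 v=2: → [4,6); WM=3
i=4 t=4 v=3: → [4,6); WM=3
i=5 t=0 v=4: → [0,3); WM=3
i=6 t=5 v=3: → [4,7); WM=4
i=7 t=6 v=5: → [4,8); WM=5
i=8 t=10 v=1: → [10,12); WM=9
i=9 t=8 v=9: → [8,10); WM=9
i=10 t=11 v=3: → [10,13); WM=10
i=11 t=13 v=9: → [13,15); WM=12
i=12 t=8 v=3: DROP (t<12-3); WM=12

12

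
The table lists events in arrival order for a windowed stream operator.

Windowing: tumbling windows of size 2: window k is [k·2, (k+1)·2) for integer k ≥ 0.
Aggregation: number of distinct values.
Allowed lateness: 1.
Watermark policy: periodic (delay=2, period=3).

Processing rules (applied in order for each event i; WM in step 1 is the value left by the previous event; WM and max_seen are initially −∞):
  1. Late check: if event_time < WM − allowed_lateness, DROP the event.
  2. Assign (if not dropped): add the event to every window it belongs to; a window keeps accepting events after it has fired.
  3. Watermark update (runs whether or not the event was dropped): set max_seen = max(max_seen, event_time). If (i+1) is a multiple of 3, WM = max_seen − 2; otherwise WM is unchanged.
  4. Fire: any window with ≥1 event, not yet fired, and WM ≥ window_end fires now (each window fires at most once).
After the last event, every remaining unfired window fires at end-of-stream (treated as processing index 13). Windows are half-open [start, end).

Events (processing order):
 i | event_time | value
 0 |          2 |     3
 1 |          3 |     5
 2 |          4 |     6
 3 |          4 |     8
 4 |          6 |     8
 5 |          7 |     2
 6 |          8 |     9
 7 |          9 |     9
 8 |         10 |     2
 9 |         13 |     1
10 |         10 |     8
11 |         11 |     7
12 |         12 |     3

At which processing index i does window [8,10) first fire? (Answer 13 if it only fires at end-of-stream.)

i=0 t=2 v=3: → [2,4); WM=−∞
i=1 t=3 v=5: → [2,4); WM=−∞
i=2 t=4 v=6: → [4,6); WM=2
i=3 t=4 v=8: → [4,6); WM=2
i=4 t=6 v=8: → [6,8); WM=2
i=5 t=7 v=2: → [6,8); WM=5; [2,4) fires=2
i=6 t=8 v=9: → [8,10); WM=5
i=7 t=9 v=9: → [8,10); WM=5
i=8 t=10 v=2: → [10,12); WM=8; [4,6) fires=2 [6,8) fires=2
i=9 t=13 v=1: → [12,14); WM=8
i=10 t=10 v=8: → [10,12); WM=8
i=11 t=11 v=7: → [10,12); WM=11; [8,10) fires=1
i=12 t=12 v=3: → [12,14); WM=11

11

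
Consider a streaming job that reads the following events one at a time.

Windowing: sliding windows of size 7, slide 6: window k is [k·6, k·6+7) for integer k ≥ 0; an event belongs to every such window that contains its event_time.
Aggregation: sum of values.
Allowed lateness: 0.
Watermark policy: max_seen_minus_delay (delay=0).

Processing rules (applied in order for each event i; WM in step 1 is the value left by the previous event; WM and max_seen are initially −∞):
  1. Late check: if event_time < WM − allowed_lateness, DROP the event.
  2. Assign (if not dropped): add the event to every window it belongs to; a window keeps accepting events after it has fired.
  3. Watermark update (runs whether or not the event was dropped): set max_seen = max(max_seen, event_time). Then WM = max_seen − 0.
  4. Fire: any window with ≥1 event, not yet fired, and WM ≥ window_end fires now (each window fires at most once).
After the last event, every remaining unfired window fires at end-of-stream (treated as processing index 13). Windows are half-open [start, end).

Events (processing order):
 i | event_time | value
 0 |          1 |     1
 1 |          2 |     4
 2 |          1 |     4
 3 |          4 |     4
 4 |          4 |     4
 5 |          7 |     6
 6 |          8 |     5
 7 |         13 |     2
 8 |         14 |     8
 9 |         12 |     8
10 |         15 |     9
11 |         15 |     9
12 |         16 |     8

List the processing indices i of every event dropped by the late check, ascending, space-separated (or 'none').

i=0 t=1 v=1: → [0,7); WM=1
i=1 t=2 v=4: → [0,7); WM=2
i=2 t=1 v=4: DROP (t<2-0); WM=2
i=3 t=4 v=4: → [0,7); WM=4
i=4 t=4 v=4: → [0,7); WM=4
i=5 t=7 v=6: → [6,13); WM=7; [0,7) fires=13
i=6 t=8 v=5: → [6,13); WM=8
i=7 t=13 v=2: → [12,19); WM=13; [6,13) fires=11
i=8 t=14 v=8: → [12,19); WM=14
i=9 t=12 v=8: DROP (t<14-0); WM=14
i=10 t=15 v=9: → [12,19); WM=15
i=11 t=15 v=9: → [12,19); WM=15
i=12 t=16 v=8: → [12,19); WM=16

2 9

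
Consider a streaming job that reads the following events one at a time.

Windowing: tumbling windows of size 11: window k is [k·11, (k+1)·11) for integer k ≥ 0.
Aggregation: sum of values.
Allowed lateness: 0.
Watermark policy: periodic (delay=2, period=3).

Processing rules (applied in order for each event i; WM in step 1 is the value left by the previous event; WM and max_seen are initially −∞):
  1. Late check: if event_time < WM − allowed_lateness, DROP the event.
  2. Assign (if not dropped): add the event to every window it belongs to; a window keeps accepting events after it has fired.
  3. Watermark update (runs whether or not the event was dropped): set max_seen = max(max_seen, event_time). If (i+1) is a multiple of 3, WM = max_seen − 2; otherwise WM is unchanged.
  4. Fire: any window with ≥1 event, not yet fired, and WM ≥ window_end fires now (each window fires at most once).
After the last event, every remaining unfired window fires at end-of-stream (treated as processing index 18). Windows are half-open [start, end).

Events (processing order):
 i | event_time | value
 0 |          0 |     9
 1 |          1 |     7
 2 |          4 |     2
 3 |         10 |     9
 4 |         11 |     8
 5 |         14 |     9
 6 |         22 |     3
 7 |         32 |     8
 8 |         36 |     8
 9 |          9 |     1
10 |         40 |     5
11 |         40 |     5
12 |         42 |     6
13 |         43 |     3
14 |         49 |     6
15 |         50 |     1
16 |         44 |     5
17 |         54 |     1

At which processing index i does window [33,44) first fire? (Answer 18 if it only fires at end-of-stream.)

14

i=0 t=0 v=9: → [0,11); WM=−∞
i=1 t=1 v=7: → [0,11); WM=−∞
i=2 t=4 v=2: → [0,11); WM=2
i=3 t=10 v=9: → [0,11); WM=2
i=4 t=11 v=8: → [11,22); WM=2
i=5 t=14 v=9: → [11,22); WM=12; [0,11) fires=27
i=6 t=22 v=3: → [22,33); WM=12
i=7 t=32 v=8: → [22,33); WM=12
i=8 t=36 v=8: → [33,44); WM=34; [11,22) fires=17 [22,33) fires=11
i=9 t=9 v=1: DROP (t<34-0); WM=34
i=10 t=40 v=5: → [33,44); WM=34
i=11 t=40 v=5: → [33,44); WM=38
i=12 t=42 v=6: → [33,44); WM=38
i=13 t=43 v=3: → [33,44); WM=38
i=14 t=49 v=6: → [44,55); WM=47; [33,44) fires=27
i=15 t=50 v=1: → [44,55); WM=47
i=16 t=44 v=5: DROP (t<47-0); WM=47
i=17 t=54 v=1: → [44,55); WM=52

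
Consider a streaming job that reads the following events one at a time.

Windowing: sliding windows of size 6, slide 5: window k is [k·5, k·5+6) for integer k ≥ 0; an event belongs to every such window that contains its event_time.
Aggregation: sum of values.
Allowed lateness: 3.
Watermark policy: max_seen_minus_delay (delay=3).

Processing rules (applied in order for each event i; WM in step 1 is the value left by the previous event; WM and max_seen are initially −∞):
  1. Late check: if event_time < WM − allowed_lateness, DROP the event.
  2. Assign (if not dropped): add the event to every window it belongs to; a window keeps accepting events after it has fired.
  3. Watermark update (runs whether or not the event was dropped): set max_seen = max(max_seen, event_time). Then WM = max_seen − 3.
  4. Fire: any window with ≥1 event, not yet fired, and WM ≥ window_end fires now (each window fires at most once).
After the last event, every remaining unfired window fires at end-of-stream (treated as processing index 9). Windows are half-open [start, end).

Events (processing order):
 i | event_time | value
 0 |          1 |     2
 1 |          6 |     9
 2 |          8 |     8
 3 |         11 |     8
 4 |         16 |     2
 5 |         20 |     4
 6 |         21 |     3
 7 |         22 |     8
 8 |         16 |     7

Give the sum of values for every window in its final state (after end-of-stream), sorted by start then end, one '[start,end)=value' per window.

i=0 t=1 v=2: → [0,6); WM=-2
i=1 t=6 v=9: → [5,11); WM=3
i=2 t=8 v=8: → [5,11); WM=5
i=3 t=11 v=8: → [10,16); WM=8; [0,6) fires=2
i=4 t=16 v=2: → [15,21); WM=13; [5,11) fires=17
i=5 t=20 v=4: → [20,26),[15,21); WM=17; [10,16) fires=8
i=6 t=21 v=3: → [20,26); WM=18
i=7 t=22 v=8: → [20,26); WM=19
i=8 t=16 v=7: → [15,21); WM=19

[0,6)=2 [5,11)=17 [10,16)=8 [15,21)=13 [20,26)=15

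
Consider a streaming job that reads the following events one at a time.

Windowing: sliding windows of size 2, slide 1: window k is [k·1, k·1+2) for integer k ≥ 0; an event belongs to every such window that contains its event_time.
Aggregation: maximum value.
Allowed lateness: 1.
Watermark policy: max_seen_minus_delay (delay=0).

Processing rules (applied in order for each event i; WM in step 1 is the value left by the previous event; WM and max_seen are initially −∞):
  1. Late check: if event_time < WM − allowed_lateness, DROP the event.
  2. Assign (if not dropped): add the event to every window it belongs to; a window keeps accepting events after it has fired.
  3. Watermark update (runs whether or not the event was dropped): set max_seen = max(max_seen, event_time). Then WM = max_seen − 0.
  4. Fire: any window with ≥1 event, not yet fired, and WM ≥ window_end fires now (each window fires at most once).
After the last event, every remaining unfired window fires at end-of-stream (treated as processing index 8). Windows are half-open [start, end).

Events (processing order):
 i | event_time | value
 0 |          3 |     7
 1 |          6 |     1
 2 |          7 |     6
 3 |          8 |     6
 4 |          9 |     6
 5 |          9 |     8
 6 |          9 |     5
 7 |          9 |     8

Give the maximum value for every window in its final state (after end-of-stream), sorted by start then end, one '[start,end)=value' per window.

[2,4)=7 [3,5)=7 [5,7)=1 [6,8)=6 [7,9)=6 [8,10)=8 [9,11)=8

i=0 t=3 v=7: → [3,5),[2,4); WM=3
i=1 t=6 v=1: → [6,8),[5,7); WM=6; [2,4) fires=7 [3,5) fires=7
i=2 t=7 v=6: → [7,9),[6,8); WM=7; [5,7) fires=1
i=3 t=8 v=6: → [8,10),[7,9); WM=8; [6,8) fires=6
i=4 t=9 v=6: → [9,11),[8,10); WM=9; [7,9) fires=6
i=5 t=9 v=8: → [9,11),[8,10); WM=9
i=6 t=9 v=5: → [9,11),[8,10); WM=9
i=7 t=9 v=8: → [9,11),[8,10); WM=9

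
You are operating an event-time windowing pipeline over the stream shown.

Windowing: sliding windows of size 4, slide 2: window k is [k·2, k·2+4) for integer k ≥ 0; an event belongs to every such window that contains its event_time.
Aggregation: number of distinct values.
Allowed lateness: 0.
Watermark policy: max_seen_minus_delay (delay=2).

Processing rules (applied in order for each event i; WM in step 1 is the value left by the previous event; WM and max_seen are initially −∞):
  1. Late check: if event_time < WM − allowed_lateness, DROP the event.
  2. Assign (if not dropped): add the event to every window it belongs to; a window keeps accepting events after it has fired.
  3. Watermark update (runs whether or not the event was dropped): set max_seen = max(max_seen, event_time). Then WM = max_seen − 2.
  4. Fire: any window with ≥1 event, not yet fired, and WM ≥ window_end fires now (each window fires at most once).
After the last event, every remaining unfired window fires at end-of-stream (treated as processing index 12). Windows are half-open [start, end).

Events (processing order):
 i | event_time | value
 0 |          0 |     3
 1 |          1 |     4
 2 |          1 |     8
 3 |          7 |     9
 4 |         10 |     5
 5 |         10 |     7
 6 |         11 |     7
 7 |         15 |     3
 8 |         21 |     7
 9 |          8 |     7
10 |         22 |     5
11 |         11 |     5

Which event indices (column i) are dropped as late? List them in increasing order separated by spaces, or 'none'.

i=0 t=0 v=3: → [0,4); WM=-2
i=1 t=1 v=4: → [0,4); WM=-1
i=2 t=1 v=8: → [0,4); WM=-1
i=3 t=7 v=9: → [6,10),[4,8); WM=5; [0,4) fires=3
i=4 t=10 v=5: → [10,14),[8,12); WM=8; [4,8) fires=1
i=5 t=10 v=7: → [10,14),[8,12); WM=8
i=6 t=11 v=7: → [10,14),[8,12); WM=9
i=7 t=15 v=3: → [14,18),[12,16); WM=13; [6,10) fires=1 [8,12) fires=2
i=8 t=21 v=7: → [20,24),[18,22); WM=19; [10,14) fires=2 [12,16) fires=1 [14,18) fires=1
i=9 t=8 v=7: DROP (t<19-0); WM=19
i=10 t=22 v=5: → [22,26),[20,24); WM=20
i=11 t=11 v=5: DROP (t<20-0); WM=20

9 11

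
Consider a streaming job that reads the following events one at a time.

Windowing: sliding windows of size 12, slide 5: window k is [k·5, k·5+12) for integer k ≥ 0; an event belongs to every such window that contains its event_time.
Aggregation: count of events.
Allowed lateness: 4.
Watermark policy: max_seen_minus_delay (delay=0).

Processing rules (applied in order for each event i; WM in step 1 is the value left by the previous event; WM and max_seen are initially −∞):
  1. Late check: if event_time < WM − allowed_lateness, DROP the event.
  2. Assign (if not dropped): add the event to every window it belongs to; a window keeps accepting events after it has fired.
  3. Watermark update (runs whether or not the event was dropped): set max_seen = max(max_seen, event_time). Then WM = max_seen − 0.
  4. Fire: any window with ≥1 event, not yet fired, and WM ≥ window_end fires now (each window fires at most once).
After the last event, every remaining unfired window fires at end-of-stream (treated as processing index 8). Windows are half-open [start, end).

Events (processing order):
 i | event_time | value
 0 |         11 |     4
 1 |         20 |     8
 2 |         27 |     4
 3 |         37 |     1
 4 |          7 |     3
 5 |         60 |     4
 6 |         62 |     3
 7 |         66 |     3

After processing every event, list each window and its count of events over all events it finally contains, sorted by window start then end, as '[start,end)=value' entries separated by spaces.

[0,12)=1 [5,17)=1 [10,22)=2 [15,27)=1 [20,32)=2 [25,37)=1 [30,42)=1 [35,47)=1 [50,62)=1 [55,67)=3 [60,72)=3 [65,77)=1

i=0 t=11 v=4: → [10,22),[5,17),[0,12); WM=11
i=1 t=20 v=8: → [20,32),[15,27),[10,22); WM=20; [0,12) fires=1 [5,17) fires=1
i=2 t=27 v=4: → [25,37),[20,32); WM=27; [10,22) fires=2 [15,27) fires=1
i=3 t=37 v=1: → [35,47),[30,42); WM=37; [20,32) fires=2 [25,37) fires=1
i=4 t=7 v=3: DROP (t<37-4); WM=37
i=5 t=60 v=4: → [60,72),[55,67),[50,62); WM=60; [30,42) fires=1 [35,47) fires=1
i=6 t=62 v=3: → [60,72),[55,67); WM=62; [50,62) fires=1
i=7 t=66 v=3: → [65,77),[60,72),[55,67); WM=66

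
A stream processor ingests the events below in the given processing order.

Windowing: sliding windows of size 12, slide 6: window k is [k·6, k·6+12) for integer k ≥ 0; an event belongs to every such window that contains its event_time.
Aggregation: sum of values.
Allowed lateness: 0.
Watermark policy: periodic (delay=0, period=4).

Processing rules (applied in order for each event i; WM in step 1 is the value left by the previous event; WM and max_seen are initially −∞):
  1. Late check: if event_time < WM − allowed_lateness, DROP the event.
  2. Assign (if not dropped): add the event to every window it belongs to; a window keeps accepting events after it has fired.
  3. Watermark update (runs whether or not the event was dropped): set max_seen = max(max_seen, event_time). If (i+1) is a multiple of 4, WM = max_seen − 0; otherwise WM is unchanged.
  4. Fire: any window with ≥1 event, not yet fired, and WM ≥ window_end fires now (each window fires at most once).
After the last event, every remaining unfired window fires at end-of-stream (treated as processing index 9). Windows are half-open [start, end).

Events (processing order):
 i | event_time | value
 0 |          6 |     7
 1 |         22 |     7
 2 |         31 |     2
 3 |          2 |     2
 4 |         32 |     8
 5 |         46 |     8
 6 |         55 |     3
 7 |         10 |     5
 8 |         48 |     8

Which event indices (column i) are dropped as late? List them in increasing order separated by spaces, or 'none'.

i=0 t=6 v=7: → [6,18),[0,12); WM=−∞
i=1 t=22 v=7: → [18,30),[12,24); WM=−∞
i=2 t=31 v=2: → [30,42),[24,36); WM=−∞
i=3 t=2 v=2: → [0,12); WM=31; [0,12) fires=9 [6,18) fires=7 [12,24) fires=7 [18,30) fires=7
i=4 t=32 v=8: → [30,42),[24,36); WM=31
i=5 t=46 v=8: → [42,54),[36,48); WM=31
i=6 t=55 v=3: → [54,66),[48,60); WM=31
i=7 t=10 v=5: DROP (t<31-0); WM=55; [24,36) fires=10 [30,42) fires=10 [36,48) fires=8 [42,54) fires=8
i=8 t=48 v=8: DROP (t<55-0); WM=55

7 8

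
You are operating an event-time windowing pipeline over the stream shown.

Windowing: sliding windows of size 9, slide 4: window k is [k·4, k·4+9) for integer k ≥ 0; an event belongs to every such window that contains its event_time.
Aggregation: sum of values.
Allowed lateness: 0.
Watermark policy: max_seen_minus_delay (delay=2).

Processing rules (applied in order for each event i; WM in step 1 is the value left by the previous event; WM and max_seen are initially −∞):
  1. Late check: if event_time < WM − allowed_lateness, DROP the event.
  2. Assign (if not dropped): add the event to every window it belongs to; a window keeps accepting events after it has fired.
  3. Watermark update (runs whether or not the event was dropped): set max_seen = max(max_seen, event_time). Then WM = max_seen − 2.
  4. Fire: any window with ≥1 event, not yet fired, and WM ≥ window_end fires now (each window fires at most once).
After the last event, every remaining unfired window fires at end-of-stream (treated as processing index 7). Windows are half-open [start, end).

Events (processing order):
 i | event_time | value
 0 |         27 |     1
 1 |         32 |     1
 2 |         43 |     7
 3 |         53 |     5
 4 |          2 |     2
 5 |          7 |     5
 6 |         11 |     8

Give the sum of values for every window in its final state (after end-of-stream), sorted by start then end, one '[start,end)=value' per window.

[20,29)=1 [24,33)=2 [28,37)=1 [32,41)=1 [36,45)=7 [40,49)=7 [48,57)=5 [52,61)=5

i=0 t=27 v=1: → [24,33),[20,29); WM=25
i=1 t=32 v=1: → [32,41),[28,37),[24,33); WM=30; [20,29) fires=1
i=2 t=43 v=7: → [40,49),[36,45); WM=41; [24,33) fires=2 [28,37) fires=1 [32,41) fires=1
i=3 t=53 v=5: → [52,61),[48,57); WM=51; [36,45) fires=7 [40,49) fires=7
i=4 t=2 v=2: DROP (t<51-0); WM=51
i=5 t=7 v=5: DROP (t<51-0); WM=51
i=6 t=11 v=8: DROP (t<51-0); WM=51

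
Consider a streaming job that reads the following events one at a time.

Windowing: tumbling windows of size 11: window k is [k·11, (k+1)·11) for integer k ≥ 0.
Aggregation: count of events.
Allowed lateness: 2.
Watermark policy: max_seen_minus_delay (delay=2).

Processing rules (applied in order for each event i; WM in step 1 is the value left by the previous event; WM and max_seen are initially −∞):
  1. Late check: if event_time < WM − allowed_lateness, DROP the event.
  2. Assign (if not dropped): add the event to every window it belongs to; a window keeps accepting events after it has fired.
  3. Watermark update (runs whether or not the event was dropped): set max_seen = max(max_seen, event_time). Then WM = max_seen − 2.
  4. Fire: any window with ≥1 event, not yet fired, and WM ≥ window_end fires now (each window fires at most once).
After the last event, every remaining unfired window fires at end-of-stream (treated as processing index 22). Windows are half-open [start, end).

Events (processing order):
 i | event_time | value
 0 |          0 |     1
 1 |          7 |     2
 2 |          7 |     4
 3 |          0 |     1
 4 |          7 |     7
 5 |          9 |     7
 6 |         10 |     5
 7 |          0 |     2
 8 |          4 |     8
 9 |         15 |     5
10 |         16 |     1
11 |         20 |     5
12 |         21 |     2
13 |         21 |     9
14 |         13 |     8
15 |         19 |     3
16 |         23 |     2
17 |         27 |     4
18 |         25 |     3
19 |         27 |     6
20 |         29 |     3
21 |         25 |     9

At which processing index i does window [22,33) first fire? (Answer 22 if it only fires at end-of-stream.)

i=0 t=0 v=1: → [0,11); WM=-2
i=1 t=7 v=2: → [0,11); WM=5
i=2 t=7 v=4: → [0,11); WM=5
i=3 t=0 v=1: DROP (t<5-2); WM=5
i=4 t=7 v=7: → [0,11); WM=5
i=5 t=9 v=7: → [0,11); WM=7
i=6 t=10 v=5: → [0,11); WM=8
i=7 t=0 v=2: DROP (t<8-2); WM=8
i=8 t=4 v=8: DROP (t<8-2); WM=8
i=9 t=15 v=5: → [11,22); WM=13; [0,11) fires=6
i=10 t=16 v=1: → [11,22); WM=14
i=11 t=20 v=5: → [11,22); WM=18
i=12 t=21 v=2: → [11,22); WM=19
i=13 t=21 v=9: → [11,22); WM=19
i=14 t=13 v=8: DROP (t<19-2); WM=19
i=15 t=19 v=3: → [11,22); WM=19
i=16 t=23 v=2: → [22,33); WM=21
i=17 t=27 v=4: → [22,33); WM=25; [11,22) fires=6
i=18 t=25 v=3: → [22,33); WM=25
i=19 t=27 v=6: → [22,33); WM=25
i=20 t=29 v=3: → [22,33); WM=27
i=21 t=25 v=9: → [22,33); WM=27

22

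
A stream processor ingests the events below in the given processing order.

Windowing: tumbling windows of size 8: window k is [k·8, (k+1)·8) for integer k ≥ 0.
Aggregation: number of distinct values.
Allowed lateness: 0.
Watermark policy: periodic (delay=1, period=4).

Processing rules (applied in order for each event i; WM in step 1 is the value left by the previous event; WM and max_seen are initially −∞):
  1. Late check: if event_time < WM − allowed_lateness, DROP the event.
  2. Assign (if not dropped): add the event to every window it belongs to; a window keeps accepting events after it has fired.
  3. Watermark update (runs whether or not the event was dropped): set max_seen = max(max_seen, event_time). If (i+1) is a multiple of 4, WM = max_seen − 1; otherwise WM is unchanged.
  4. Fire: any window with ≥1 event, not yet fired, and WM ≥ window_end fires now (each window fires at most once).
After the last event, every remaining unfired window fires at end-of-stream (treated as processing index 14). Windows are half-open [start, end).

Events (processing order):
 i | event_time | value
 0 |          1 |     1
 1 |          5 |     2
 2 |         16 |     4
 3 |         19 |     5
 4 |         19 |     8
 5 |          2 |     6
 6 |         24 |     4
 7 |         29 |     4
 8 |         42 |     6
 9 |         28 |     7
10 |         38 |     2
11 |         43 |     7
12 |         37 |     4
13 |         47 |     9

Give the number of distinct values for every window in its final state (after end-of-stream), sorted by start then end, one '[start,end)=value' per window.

[0,8)=2 [16,24)=3 [24,32)=2 [32,40)=1 [40,48)=3

i=0 t=1 v=1: → [0,8); WM=−∞
i=1 t=5 v=2: → [0,8); WM=−∞
i=2 t=16 v=4: → [16,24); WM=−∞
i=3 t=19 v=5: → [16,24); WM=18; [0,8) fires=2
i=4 t=19 v=8: → [16,24); WM=18
i=5 t=2 v=6: DROP (t<18-0); WM=18
i=6 t=24 v=4: → [24,32); WM=18
i=7 t=29 v=4: → [24,32); WM=28; [16,24) fires=3
i=8 t=42 v=6: → [40,48); WM=28
i=9 t=28 v=7: → [24,32); WM=28
i=10 t=38 v=2: → [32,40); WM=28
i=11 t=43 v=7: → [40,48); WM=42; [24,32) fires=2 [32,40) fires=1
i=12 t=37 v=4: DROP (t<42-0); WM=42
i=13 t=47 v=9: → [40,48); WM=42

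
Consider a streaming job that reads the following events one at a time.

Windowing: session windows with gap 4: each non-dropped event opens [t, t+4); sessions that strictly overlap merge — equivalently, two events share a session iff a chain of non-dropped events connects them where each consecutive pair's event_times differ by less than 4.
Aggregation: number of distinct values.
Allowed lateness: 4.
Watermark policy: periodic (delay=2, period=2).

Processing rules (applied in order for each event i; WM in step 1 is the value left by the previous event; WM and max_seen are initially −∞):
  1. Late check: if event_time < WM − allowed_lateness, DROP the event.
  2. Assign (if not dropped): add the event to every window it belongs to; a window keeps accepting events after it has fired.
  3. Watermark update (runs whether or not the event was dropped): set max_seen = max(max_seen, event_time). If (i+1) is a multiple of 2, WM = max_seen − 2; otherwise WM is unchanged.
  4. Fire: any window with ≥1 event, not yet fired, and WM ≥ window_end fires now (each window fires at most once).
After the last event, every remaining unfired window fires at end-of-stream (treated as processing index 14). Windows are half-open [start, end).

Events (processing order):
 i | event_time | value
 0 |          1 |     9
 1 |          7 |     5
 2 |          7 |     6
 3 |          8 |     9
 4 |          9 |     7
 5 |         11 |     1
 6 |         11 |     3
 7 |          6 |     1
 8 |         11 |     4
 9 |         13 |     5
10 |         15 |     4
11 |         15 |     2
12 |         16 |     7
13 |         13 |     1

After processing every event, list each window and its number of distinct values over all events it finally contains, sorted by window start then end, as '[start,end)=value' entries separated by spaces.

[1,5)=1 [6,20)=8

i=0 t=1 v=9: → [1,5); WM=−∞
i=1 t=7 v=5: → [7,11); WM=5
i=2 t=7 v=6: → [7,11); WM=5
i=3 t=8 v=9: → [7,12); WM=6
i=4 t=9 v=7: → [7,13); WM=6
i=5 t=11 v=1: → [7,15); WM=9
i=6 t=11 v=3: → [7,15); WM=9
i=7 t=6 v=1: → [6,15); WM=9
i=8 t=11 v=4: → [6,15); WM=9
i=9 t=13 v=5: → [6,17); WM=11
i=10 t=15 v=4: → [6,19); WM=11
i=11 t=15 v=2: → [6,19); WM=13
i=12 t=16 v=7: → [6,20); WM=13
i=13 t=13 v=1: → [6,20); WM=14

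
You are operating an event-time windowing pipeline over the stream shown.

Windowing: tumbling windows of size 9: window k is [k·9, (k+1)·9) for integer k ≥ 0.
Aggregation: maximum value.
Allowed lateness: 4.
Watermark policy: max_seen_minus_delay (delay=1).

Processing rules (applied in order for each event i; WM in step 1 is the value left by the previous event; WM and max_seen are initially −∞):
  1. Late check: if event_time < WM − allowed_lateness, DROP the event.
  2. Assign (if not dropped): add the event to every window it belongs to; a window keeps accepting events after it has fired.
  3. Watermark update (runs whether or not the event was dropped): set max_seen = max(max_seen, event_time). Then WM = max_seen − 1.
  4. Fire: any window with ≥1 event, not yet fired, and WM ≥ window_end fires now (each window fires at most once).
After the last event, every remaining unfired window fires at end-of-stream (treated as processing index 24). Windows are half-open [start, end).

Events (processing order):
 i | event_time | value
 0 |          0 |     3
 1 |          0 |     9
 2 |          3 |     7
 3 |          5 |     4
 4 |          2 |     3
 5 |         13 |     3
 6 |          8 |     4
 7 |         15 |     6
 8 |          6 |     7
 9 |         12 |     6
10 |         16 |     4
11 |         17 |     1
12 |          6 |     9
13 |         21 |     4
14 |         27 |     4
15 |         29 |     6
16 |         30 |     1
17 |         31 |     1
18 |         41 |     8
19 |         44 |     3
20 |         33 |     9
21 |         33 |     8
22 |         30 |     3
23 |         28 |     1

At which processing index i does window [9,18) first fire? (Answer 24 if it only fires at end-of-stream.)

13

i=0 t=0 v=3: → [0,9); WM=-1
i=1 t=0 v=9: → [0,9); WM=-1
i=2 t=3 v=7: → [0,9); WM=2
i=3 t=5 v=4: → [0,9); WM=4
i=4 t=2 v=3: → [0,9); WM=4
i=5 t=13 v=3: → [9,18); WM=12; [0,9) fires=9
i=6 t=8 v=4: → [0,9); WM=12
i=7 t=15 v=6: → [9,18); WM=14
i=8 t=6 v=7: DROP (t<14-4); WM=14
i=9 t=12 v=6: → [9,18); WM=14
i=10 t=16 v=4: → [9,18); WM=15
i=11 t=17 v=1: → [9,18); WM=16
i=12 t=6 v=9: DROP (t<16-4); WM=16
i=13 t=21 v=4: → [18,27); WM=20; [9,18) fires=6
i=14 t=27 v=4: → [27,36); WM=26
i=15 t=29 v=6: → [27,36); WM=28; [18,27) fires=4
i=16 t=30 v=1: → [27,36); WM=29
i=17 t=31 v=1: → [27,36); WM=30
i=18 t=41 v=8: → [36,45); WM=40; [27,36) fires=6
i=19 t=44 v=3: → [36,45); WM=43
i=20 t=33 v=9: DROP (t<43-4); WM=43
i=21 t=33 v=8: DROP (t<43-4); WM=43
i=22 t=30 v=3: DROP (t<43-4); WM=43
i=23 t=28 v=1: DROP (t<43-4); WM=43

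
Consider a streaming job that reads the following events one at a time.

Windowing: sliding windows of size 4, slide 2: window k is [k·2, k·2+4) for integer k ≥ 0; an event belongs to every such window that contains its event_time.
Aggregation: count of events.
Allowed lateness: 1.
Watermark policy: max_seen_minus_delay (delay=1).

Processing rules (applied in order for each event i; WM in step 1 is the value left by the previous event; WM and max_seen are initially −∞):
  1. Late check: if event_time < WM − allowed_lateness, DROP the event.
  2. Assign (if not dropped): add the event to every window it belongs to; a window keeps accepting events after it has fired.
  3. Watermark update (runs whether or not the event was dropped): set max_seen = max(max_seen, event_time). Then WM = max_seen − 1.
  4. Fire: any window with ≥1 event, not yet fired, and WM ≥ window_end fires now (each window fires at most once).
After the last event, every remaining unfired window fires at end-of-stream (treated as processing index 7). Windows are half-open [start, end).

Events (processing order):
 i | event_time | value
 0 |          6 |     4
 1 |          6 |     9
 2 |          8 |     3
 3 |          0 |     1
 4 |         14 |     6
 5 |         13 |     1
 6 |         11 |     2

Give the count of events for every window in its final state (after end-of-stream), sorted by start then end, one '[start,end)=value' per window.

i=0 t=6 v=4: → [6,10),[4,8); WM=5
i=1 t=6 v=9: → [6,10),[4,8); WM=5
i=2 t=8 v=3: → [8,12),[6,10); WM=7
i=3 t=0 v=1: DROP (t<7-1); WM=7
i=4 t=14 v=6: → [14,18),[12,16); WM=13; [4,8) fires=2 [6,10) fires=3 [8,12) fires=1
i=5 t=13 v=1: → [12,16),[10,14); WM=13
i=6 t=11 v=2: DROP (t<13-1); WM=13

[4,8)=2 [6,10)=3 [8,12)=1 [10,14)=1 [12,16)=2 [14,18)=1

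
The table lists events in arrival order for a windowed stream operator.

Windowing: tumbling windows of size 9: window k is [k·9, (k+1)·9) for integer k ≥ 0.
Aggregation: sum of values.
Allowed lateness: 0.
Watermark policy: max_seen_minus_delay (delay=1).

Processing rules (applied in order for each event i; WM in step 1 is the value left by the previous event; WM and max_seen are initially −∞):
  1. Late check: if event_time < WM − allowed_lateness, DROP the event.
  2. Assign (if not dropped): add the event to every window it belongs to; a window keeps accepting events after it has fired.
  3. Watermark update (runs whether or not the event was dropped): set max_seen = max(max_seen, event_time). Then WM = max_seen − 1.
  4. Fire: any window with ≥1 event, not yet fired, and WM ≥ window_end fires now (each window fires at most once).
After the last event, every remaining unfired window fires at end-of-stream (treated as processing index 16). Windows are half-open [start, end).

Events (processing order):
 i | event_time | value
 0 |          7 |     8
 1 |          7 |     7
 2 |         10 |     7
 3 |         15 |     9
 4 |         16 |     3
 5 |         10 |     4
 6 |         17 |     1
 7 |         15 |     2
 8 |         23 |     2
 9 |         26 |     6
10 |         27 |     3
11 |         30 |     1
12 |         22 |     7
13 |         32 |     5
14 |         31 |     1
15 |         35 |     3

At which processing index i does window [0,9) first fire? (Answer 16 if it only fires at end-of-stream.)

i=0 t=7 v=8: → [0,9); WM=6
i=1 t=7 v=7: → [0,9); WM=6
i=2 t=10 v=7: → [9,18); WM=9; [0,9) fires=15
i=3 t=15 v=9: → [9,18); WM=14
i=4 t=16 v=3: → [9,18); WM=15
i=5 t=10 v=4: DROP (t<15-0); WM=15
i=6 t=17 v=1: → [9,18); WM=16
i=7 t=15 v=2: DROP (t<16-0); WM=16
i=8 t=23 v=2: → [18,27); WM=22; [9,18) fires=20
i=9 t=26 v=6: → [18,27); WM=25
i=10 t=27 v=3: → [27,36); WM=26
i=11 t=30 v=1: → [27,36); WM=29; [18,27) fires=8
i=12 t=22 v=7: DROP (t<29-0); WM=29
i=13 t=32 v=5: → [27,36); WM=31
i=14 t=31 v=1: → [27,36); WM=31
i=15 t=35 v=3: → [27,36); WM=34

2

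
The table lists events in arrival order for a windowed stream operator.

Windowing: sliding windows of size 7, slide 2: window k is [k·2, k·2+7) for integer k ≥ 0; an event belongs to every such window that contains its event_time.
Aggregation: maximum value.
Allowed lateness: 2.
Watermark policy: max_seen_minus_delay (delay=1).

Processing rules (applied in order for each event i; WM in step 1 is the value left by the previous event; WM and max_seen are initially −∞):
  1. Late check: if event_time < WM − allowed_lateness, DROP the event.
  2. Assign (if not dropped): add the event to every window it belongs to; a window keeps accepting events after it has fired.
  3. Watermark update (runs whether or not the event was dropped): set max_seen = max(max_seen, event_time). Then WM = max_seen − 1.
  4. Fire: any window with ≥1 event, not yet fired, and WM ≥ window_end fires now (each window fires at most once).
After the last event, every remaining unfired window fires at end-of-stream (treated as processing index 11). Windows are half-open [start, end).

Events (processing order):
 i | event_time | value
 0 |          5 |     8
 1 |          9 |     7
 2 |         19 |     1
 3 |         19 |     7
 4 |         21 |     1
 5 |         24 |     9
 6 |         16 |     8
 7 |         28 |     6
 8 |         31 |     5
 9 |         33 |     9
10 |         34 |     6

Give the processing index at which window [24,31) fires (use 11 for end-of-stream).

9

i=0 t=5 v=8: → [4,11),[2,9),[0,7); WM=4
i=1 t=9 v=7: → [8,15),[6,13),[4,11); WM=8; [0,7) fires=8
i=2 t=19 v=1: → [18,25),[16,23),[14,21); WM=18; [2,9) fires=8 [4,11) fires=8 [6,13) fires=7 [8,15) fires=7
i=3 t=19 v=7: → [18,25),[16,23),[14,21); WM=18
i=4 t=21 v=1: → [20,27),[18,25),[16,23); WM=20
i=5 t=24 v=9: → [24,31),[22,29),[20,27),[18,25); WM=23; [14,21) fires=7 [16,23) fires=7
i=6 t=16 v=8: DROP (t<23-2); WM=23
i=7 t=28 v=6: → [28,35),[26,33),[24,31),[22,29); WM=27; [18,25) fires=9 [20,27) fires=9
i=8 t=31 v=5: → [30,37),[28,35),[26,33); WM=30; [22,29) fires=9
i=9 t=33 v=9: → [32,39),[30,37),[28,35); WM=32; [24,31) fires=9
i=10 t=34 v=6: → [34,41),[32,39),[30,37),[28,35); WM=33; [26,33) fires=6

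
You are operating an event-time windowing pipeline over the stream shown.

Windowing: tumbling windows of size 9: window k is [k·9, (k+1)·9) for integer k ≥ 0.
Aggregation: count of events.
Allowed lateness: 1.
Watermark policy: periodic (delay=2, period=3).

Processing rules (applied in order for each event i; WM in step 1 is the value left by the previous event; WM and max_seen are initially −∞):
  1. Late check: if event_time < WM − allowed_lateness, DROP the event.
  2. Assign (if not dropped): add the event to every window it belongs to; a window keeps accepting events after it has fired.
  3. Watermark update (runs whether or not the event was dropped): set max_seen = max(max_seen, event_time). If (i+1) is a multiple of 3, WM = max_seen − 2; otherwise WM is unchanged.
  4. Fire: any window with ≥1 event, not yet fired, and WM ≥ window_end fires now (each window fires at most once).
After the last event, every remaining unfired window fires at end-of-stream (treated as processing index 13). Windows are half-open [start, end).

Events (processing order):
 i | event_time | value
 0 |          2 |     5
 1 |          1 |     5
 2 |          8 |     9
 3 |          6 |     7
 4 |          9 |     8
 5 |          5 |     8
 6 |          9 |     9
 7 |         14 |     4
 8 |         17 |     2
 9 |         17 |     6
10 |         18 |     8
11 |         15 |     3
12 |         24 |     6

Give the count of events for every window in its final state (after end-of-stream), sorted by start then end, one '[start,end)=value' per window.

[0,9)=5 [9,18)=6 [18,27)=2

i=0 t=2 v=5: → [0,9); WM=−∞
i=1 t=1 v=5: → [0,9); WM=−∞
i=2 t=8 v=9: → [0,9); WM=6
i=3 t=6 v=7: → [0,9); WM=6
i=4 t=9 v=8: → [9,18); WM=6
i=5 t=5 v=8: → [0,9); WM=7
i=6 t=9 v=9: → [9,18); WM=7
i=7 t=14 v=4: → [9,18); WM=7
i=8 t=17 v=2: → [9,18); WM=15; [0,9) fires=5
i=9 t=17 v=6: → [9,18); WM=15
i=10 t=18 v=8: → [18,27); WM=15
i=11 t=15 v=3: → [9,18); WM=16
i=12 t=24 v=6: → [18,27); WM=16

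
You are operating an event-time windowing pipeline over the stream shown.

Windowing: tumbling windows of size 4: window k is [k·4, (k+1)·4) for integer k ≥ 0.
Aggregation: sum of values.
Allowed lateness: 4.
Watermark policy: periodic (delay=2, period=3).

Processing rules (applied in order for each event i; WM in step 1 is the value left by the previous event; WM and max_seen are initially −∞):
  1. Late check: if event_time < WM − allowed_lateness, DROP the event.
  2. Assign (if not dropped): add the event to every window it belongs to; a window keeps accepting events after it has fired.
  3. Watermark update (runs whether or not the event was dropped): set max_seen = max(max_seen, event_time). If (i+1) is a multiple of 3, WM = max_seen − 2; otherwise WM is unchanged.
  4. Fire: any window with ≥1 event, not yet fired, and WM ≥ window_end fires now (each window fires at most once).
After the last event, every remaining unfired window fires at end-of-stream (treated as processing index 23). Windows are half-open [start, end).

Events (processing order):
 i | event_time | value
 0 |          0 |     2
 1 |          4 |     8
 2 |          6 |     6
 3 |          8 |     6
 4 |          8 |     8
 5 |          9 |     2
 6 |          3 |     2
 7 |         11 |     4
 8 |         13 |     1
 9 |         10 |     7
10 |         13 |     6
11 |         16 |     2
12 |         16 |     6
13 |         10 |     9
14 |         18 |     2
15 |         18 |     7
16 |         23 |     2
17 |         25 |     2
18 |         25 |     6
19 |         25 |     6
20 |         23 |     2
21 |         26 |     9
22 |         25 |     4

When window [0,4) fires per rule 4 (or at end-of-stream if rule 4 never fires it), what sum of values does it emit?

i=0 t=0 v=2: → [0,4); WM=−∞
i=1 t=4 v=8: → [4,8); WM=−∞
i=2 t=6 v=6: → [4,8); WM=4; [0,4) fires=2
i=3 t=8 v=6: → [8,12); WM=4
i=4 t=8 v=8: → [8,12); WM=4
i=5 t=9 v=2: → [8,12); WM=7
i=6 t=3 v=2: → [0,4); WM=7
i=7 t=11 v=4: → [8,12); WM=7
i=8 t=13 v=1: → [12,16); WM=11; [4,8) fires=14
i=9 t=10 v=7: → [8,12); WM=11
i=10 t=13 v=6: → [12,16); WM=11
i=11 t=16 v=2: → [16,20); WM=14; [8,12) fires=27
i=12 t=16 v=6: → [16,20); WM=14
i=13 t=10 v=9: → [8,12); WM=14
i=14 t=18 v=2: → [16,20); WM=16; [12,16) fires=7
i=15 t=18 v=7: → [16,20); WM=16
i=16 t=23 v=2: → [20,24); WM=16
i=17 t=25 v=2: → [24,28); WM=23; [16,20) fires=17
i=18 t=25 v=6: → [24,28); WM=23
i=19 t=25 v=6: → [24,28); WM=23
i=20 t=23 v=2: → [20,24); WM=23
i=21 t=26 v=9: → [24,28); WM=23
i=22 t=25 v=4: → [24,28); WM=23

2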